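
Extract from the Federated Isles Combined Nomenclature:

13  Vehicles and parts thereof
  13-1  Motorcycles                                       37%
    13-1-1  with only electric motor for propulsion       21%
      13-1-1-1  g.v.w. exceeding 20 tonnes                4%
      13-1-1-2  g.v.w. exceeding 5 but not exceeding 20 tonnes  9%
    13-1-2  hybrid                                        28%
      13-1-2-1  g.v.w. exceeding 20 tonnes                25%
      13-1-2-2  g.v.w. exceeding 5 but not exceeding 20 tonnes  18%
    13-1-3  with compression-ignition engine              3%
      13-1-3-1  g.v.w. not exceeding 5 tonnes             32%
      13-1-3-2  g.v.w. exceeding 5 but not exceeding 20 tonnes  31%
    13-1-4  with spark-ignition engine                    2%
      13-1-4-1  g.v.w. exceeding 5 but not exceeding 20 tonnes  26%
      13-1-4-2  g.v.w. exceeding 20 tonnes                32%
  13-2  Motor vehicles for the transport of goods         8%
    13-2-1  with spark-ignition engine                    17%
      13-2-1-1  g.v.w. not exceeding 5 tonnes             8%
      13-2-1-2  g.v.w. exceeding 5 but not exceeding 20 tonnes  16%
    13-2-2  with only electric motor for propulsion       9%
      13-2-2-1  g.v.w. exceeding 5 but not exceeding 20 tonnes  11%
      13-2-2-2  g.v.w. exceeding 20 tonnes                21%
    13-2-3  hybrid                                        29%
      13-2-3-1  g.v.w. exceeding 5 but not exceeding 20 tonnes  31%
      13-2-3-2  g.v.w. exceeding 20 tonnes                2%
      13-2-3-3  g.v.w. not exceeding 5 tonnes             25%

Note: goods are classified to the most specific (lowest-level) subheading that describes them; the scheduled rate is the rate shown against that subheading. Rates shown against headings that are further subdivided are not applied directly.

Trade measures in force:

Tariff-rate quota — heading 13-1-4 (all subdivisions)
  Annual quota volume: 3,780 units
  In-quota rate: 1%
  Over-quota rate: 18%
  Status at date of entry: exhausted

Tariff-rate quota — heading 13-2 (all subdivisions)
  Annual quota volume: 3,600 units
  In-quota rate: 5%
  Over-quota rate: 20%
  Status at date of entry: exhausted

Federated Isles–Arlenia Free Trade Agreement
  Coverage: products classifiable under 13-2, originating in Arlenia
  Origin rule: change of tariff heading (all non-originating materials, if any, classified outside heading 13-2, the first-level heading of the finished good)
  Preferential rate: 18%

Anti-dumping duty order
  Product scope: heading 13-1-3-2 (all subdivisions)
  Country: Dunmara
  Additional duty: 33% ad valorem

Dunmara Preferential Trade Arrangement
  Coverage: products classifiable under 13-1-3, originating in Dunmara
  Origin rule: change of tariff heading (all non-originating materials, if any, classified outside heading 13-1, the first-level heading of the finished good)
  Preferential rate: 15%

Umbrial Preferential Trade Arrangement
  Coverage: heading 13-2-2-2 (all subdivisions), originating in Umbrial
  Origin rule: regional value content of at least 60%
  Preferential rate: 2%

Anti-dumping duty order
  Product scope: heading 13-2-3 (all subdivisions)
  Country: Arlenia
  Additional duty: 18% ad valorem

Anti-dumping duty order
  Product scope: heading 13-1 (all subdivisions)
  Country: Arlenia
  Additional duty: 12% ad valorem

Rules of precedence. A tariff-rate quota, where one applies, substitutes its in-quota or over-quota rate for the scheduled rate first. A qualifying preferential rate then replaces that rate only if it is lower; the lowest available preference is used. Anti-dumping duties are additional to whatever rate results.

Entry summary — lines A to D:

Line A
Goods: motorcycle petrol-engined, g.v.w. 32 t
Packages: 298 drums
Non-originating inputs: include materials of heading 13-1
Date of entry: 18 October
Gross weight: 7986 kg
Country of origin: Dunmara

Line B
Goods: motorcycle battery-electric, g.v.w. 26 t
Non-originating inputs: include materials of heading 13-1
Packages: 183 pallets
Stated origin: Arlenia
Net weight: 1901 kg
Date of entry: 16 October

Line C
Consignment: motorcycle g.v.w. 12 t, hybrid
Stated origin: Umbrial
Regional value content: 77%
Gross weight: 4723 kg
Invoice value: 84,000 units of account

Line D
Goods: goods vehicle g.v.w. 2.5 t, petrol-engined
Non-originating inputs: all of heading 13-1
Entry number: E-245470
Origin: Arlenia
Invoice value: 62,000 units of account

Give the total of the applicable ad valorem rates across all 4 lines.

70%

Line A: motorcycle → 13-1; petrol-engined → 13-1-4; g.v.w. 32 t → 13-1-4-2. Scheduled 32%. quota on 13-1-4 exhausted → over-quota 18%; Dunmara agreement on 13-1-3: 13-1-4-2 not covered. → 18%.
Line B: motorcycle → 13-1; battery-electric → 13-1-1; g.v.w. 26 t → 13-1-1-1. Scheduled 4%. Arlenia agreement on 13-2: 13-1-1-1 not covered; anti-dumping (Arlenia, 13-1): +12%; total 4% + 12% = 16%. → 16%.
Line C: motorcycle → 13-1; hybrid → 13-1-2; g.v.w. 12 t → 13-1-2-2. Scheduled 18%. Umbrial agreement on 13-2-2-2: 13-1-2-2 not covered. → 18%.
Line D: goods vehicle → 13-2; petrol-engined → 13-2-1; g.v.w. 2.5 t → 13-2-1-1. Scheduled 8%. quota on 13-2 exhausted → over-quota 20%; Arlenia agreement on 13-2: CTH met → 18% available; preferential 18%. → 18%.
Sum: 18% + 16% + 18% + 18% = 70%.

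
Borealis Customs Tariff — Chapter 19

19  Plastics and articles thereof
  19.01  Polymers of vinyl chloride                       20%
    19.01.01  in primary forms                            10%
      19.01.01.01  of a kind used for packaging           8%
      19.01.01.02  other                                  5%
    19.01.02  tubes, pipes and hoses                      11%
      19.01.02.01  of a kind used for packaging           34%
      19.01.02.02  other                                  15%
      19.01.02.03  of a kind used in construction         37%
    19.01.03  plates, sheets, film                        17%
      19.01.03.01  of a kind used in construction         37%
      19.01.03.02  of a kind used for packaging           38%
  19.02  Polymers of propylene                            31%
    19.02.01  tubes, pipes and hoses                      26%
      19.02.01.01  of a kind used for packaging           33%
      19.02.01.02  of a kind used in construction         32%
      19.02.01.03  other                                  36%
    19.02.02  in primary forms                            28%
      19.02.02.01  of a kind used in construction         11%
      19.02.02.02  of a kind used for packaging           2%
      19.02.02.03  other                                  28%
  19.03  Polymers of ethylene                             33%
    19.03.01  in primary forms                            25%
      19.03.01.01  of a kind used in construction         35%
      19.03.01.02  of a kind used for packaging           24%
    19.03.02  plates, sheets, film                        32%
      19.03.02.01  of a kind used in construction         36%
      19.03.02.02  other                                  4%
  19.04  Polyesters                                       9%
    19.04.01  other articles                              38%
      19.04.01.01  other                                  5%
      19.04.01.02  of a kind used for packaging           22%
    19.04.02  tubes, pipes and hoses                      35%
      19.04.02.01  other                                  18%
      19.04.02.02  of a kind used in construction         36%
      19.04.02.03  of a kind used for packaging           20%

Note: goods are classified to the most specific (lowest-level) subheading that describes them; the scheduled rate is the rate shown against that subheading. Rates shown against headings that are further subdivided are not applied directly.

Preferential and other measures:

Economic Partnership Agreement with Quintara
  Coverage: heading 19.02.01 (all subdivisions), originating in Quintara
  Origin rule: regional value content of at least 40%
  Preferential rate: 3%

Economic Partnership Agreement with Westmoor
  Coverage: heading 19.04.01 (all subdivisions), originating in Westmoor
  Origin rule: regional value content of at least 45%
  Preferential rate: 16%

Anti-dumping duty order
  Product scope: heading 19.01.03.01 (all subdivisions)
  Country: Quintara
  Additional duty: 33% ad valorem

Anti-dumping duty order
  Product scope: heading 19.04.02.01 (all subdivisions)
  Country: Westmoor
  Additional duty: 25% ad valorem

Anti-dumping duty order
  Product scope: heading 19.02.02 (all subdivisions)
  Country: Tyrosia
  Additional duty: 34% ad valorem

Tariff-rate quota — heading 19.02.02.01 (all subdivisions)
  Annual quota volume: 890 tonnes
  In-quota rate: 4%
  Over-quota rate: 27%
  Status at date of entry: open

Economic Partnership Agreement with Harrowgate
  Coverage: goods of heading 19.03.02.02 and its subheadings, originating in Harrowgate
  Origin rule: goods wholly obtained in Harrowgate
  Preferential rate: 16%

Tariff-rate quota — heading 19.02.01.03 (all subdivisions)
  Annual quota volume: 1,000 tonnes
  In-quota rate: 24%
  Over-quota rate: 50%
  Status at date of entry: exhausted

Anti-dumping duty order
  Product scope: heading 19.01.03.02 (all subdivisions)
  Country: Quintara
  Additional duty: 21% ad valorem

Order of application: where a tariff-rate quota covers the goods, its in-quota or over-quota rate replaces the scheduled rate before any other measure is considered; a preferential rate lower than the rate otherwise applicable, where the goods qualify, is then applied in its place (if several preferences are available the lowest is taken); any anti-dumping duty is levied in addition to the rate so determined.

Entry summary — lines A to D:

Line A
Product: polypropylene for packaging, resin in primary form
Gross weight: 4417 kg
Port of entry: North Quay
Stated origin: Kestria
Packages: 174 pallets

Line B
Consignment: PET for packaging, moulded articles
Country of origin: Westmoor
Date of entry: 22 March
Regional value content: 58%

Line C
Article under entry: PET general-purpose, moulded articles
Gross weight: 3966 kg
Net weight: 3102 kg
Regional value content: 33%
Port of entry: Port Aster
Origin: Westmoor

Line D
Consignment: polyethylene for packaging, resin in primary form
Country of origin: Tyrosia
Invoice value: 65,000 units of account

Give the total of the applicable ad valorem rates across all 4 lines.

47%

Line A: polypropylene → 19.02; resin in primary form → 19.02.02; for packaging → 19.02.02.02. Scheduled 2%. No special measure applies. → 2%.
Line B: PET → 19.04; moulded articles → 19.04.01; for packaging → 19.04.01.02. Scheduled 22%. Westmoor agreement on 19.04.01: RVC ≥ 45% → 16% available; preferential 16%. → 16%.
Line C: PET → 19.04; moulded articles → 19.04.01; general-purpose → 19.04.01.01. Scheduled 5%. Westmoor agreement on 19.04.01: RVC < 45%. → 5%.
Line D: polyethylene → 19.03; resin in primary form → 19.03.01; for packaging → 19.03.01.02. Scheduled 24%. No special measure applies. → 24%.
Sum: 2% + 16% + 5% + 24% = 47%.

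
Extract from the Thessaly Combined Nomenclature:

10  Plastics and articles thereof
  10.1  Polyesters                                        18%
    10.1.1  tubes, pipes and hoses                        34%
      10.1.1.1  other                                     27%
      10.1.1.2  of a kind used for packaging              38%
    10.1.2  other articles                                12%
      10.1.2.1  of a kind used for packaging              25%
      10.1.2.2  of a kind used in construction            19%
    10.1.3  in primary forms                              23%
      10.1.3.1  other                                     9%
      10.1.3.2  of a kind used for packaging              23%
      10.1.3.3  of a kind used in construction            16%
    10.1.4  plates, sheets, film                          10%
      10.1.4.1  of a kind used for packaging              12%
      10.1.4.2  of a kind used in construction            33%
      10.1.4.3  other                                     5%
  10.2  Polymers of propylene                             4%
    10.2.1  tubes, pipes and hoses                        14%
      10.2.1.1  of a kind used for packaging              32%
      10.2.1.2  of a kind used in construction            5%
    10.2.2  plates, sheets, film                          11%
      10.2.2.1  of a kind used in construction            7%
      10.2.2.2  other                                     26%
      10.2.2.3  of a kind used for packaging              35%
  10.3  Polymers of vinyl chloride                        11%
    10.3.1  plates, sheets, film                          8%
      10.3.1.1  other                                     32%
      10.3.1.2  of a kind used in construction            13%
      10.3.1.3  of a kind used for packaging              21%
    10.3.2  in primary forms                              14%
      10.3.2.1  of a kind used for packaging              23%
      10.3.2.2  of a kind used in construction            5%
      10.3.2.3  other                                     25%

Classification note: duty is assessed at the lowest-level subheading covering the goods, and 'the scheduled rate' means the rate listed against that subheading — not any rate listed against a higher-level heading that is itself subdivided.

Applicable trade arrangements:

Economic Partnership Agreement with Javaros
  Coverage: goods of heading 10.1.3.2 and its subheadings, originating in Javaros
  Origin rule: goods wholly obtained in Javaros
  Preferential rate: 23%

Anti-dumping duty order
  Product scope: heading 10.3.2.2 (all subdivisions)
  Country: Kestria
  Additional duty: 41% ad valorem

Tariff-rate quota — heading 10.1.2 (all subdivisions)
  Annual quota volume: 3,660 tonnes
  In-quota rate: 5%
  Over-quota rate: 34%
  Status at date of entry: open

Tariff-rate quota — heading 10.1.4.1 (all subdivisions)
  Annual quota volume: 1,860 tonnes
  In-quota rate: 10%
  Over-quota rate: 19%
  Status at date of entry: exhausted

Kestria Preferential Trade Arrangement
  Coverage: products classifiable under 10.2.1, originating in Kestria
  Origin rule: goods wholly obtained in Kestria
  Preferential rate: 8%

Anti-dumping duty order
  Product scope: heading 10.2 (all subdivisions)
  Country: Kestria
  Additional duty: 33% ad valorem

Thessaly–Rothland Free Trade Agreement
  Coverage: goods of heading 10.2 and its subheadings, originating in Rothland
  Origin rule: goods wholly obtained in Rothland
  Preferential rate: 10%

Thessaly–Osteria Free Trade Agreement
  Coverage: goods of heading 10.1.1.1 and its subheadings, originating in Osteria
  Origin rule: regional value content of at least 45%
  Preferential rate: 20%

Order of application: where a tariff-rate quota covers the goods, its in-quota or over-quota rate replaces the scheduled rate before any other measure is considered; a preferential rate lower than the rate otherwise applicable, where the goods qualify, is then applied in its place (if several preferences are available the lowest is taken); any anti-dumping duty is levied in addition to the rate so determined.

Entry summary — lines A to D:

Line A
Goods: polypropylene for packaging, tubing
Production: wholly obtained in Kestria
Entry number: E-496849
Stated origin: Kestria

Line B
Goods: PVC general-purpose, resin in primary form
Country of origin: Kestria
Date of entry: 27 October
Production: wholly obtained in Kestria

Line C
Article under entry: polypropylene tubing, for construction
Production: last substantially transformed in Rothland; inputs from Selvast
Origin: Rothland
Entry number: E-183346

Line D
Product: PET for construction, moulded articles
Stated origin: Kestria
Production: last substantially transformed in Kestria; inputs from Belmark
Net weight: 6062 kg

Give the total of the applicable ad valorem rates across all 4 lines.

76%

Line A: polypropylene → 10.2; tubing → 10.2.1; for packaging → 10.2.1.1. Scheduled 32%. Kestria agreement on 10.2.1: wholly obtained → 8% available; preferential 8%; anti-dumping (Kestria, 10.2): +33%; total 8% + 33% = 41%. → 41%.
Line B: PVC → 10.3; resin in primary form → 10.3.2; general-purpose → 10.3.2.3. Scheduled 25%. Kestria agreement on 10.2.1: 10.3.2.3 not covered. → 25%.
Line C: polypropylene → 10.2; tubing → 10.2.1; for construction → 10.2.1.2. Scheduled 5%. Rothland agreement on 10.2: not wholly obtained. → 5%.
Line D: PET → 10.1; moulded articles → 10.1.2; for construction → 10.1.2.2. Scheduled 19%. quota on 10.1.2 open → in-quota 5%; Kestria agreement on 10.2.1: 10.1.2.2 not covered. → 5%.
Sum: 41% + 25% + 5% + 5% = 76%.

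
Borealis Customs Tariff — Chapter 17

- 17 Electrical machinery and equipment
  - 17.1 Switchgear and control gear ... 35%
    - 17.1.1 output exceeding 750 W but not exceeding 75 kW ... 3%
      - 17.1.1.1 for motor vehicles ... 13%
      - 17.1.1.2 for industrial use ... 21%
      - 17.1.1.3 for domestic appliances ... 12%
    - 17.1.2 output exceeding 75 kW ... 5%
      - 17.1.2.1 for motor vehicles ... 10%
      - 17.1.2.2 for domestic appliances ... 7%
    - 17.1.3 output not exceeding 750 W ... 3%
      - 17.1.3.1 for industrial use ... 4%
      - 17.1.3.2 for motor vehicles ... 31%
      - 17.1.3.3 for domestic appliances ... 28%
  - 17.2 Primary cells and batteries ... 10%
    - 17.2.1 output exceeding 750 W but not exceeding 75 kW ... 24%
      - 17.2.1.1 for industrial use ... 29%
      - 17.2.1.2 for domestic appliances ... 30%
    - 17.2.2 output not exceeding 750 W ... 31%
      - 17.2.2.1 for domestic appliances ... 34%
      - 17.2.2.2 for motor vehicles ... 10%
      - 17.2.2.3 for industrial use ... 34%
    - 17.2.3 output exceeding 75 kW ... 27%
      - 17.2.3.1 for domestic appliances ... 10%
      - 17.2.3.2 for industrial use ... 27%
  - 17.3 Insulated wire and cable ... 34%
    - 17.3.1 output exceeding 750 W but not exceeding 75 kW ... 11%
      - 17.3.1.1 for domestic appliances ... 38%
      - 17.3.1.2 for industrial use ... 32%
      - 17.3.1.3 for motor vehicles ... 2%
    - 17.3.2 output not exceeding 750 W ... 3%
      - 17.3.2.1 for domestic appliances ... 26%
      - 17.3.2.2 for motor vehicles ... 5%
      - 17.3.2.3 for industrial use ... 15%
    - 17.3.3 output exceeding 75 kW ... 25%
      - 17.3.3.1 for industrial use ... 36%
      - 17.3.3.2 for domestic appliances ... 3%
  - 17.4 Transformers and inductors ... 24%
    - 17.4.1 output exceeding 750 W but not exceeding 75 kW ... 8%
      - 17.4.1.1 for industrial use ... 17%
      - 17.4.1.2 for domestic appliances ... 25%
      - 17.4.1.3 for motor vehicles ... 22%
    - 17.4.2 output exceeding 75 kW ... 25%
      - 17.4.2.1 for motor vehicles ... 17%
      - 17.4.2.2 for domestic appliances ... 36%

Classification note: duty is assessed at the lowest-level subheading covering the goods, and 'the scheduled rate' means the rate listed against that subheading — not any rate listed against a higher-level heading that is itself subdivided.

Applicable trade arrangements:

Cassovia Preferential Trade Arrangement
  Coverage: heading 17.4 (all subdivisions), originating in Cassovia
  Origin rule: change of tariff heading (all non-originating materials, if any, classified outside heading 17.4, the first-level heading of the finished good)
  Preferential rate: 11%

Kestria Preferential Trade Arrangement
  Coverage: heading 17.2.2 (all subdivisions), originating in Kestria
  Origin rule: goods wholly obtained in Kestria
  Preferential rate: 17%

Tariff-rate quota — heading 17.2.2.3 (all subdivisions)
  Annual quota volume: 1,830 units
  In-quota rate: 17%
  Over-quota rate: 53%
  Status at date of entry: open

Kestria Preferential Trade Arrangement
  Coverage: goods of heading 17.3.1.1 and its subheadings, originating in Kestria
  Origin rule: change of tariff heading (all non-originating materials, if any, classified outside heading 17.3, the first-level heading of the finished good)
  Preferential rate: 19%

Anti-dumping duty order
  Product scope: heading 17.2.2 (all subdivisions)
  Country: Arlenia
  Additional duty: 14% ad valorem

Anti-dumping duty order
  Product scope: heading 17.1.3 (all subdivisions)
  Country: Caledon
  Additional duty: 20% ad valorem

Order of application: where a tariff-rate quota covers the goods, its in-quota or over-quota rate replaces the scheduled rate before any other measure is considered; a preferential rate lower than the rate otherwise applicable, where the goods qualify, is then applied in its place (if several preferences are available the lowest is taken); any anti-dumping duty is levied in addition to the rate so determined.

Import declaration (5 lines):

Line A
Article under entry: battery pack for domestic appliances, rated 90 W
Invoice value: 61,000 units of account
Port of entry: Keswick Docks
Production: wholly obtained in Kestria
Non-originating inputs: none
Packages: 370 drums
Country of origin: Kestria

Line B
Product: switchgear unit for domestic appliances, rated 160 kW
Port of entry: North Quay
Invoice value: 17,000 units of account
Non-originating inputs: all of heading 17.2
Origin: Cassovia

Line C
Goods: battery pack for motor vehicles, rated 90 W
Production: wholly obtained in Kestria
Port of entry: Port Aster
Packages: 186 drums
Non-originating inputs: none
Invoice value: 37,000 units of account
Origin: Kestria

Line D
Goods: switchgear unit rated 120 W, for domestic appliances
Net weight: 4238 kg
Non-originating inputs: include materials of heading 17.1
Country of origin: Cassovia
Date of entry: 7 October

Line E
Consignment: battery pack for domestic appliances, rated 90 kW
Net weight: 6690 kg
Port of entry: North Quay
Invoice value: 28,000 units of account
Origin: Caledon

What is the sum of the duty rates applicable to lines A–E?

Line A: battery pack → 17.2; rated 90 W → 17.2.2; for domestic appliances → 17.2.2.1. Scheduled 34%. Kestria agreement on 17.2.2: wholly obtained → 17% available; Kestria agreement on 17.3.1.1: 17.2.2.1 not covered; preferential 17%. → 17%.
Line B: switchgear unit → 17.1; rated 160 kW → 17.1.2; for domestic appliances → 17.1.2.2. Scheduled 7%. Cassovia agreement on 17.4: 17.1.2.2 not covered. → 7%.
Line C: battery pack → 17.2; rated 90 W → 17.2.2; for motor vehicles → 17.2.2.2. Scheduled 10%. Kestria agreement on 17.2.2: wholly obtained → 17% available; Kestria agreement on 17.3.1.1: 17.2.2.2 not covered; preference 17% not lower than 10% → no reduction. → 10%.
Line D: switchgear unit → 17.1; rated 120 W → 17.1.3; for domestic appliances → 17.1.3.3. Scheduled 28%. Cassovia agreement on 17.4: 17.1.3.3 not covered. → 28%.
Line E: battery pack → 17.2; rated 90 kW → 17.2.3; for domestic appliances → 17.2.3.1. Scheduled 10%. No special measure applies. → 10%.
Sum: 17% + 7% + 10% + 28% + 10% = 72%.

72%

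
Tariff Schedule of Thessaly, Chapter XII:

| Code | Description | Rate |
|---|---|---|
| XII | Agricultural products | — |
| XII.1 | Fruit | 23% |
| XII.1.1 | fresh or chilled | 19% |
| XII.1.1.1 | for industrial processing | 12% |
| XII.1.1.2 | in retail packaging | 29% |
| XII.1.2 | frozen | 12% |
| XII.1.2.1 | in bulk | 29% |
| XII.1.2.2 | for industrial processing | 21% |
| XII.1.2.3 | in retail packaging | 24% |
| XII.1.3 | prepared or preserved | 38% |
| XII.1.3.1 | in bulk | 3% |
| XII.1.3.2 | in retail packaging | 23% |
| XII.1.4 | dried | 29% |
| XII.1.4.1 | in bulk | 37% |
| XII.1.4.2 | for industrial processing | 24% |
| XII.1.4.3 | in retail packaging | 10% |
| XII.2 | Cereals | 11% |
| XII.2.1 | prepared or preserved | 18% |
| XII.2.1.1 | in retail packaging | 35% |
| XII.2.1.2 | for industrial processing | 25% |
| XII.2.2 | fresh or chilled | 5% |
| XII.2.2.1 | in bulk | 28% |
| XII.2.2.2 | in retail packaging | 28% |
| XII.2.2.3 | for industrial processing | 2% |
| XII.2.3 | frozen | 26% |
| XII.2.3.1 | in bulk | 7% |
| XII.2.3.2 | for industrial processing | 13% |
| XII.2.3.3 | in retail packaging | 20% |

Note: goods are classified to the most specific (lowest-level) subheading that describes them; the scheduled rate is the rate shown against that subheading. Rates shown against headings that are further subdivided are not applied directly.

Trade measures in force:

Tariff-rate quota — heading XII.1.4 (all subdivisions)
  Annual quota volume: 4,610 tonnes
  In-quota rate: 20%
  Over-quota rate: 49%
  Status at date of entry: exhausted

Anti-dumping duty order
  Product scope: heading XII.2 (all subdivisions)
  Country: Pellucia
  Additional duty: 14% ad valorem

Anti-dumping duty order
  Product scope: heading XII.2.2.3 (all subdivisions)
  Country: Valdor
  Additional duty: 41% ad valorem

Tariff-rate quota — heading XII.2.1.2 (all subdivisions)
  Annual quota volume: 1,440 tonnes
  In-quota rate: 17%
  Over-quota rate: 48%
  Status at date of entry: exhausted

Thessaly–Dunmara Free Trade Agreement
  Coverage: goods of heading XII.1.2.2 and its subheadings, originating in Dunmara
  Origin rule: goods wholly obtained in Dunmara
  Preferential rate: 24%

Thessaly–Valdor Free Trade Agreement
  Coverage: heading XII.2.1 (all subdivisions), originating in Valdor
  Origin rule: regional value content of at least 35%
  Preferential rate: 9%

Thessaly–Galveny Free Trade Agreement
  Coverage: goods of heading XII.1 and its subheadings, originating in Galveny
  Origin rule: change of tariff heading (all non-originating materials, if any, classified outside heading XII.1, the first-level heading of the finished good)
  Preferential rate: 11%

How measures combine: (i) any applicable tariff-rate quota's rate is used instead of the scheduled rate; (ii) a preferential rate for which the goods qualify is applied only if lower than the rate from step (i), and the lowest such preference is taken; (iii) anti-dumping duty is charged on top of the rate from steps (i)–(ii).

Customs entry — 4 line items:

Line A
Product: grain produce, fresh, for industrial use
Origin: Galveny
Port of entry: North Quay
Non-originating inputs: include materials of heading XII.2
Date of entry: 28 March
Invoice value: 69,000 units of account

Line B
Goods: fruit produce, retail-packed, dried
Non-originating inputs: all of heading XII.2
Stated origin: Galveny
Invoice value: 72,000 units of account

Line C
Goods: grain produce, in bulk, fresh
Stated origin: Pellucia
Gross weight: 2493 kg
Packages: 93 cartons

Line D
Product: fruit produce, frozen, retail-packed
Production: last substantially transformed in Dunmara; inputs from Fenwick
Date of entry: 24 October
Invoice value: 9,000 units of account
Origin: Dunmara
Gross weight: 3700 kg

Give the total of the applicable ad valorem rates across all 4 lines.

79%

Line A: grain → XII.2; fresh → XII.2.2; for industrial use → XII.2.2.3. Scheduled 2%. Galveny agreement on XII.1: XII.2.2.3 not covered. → 2%.
Line B: fruit → XII.1; dried → XII.1.4; retail-packed → XII.1.4.3. Scheduled 10%. quota on XII.1.4 exhausted → over-quota 49%; Galveny agreement on XII.1: CTH met → 11% available; preferential 11%. → 11%.
Line C: grain → XII.2; fresh → XII.2.2; in bulk → XII.2.2.1. Scheduled 28%. anti-dumping (Pellucia, XII.2): +14%; total 28% + 14% = 42%. → 42%.
Line D: fruit → XII.1; frozen → XII.1.2; retail-packed → XII.1.2.3. Scheduled 24%. Dunmara agreement on XII.1.2.2: XII.1.2.3 not covered. → 24%.
Sum: 2% + 11% + 42% + 24% = 79%.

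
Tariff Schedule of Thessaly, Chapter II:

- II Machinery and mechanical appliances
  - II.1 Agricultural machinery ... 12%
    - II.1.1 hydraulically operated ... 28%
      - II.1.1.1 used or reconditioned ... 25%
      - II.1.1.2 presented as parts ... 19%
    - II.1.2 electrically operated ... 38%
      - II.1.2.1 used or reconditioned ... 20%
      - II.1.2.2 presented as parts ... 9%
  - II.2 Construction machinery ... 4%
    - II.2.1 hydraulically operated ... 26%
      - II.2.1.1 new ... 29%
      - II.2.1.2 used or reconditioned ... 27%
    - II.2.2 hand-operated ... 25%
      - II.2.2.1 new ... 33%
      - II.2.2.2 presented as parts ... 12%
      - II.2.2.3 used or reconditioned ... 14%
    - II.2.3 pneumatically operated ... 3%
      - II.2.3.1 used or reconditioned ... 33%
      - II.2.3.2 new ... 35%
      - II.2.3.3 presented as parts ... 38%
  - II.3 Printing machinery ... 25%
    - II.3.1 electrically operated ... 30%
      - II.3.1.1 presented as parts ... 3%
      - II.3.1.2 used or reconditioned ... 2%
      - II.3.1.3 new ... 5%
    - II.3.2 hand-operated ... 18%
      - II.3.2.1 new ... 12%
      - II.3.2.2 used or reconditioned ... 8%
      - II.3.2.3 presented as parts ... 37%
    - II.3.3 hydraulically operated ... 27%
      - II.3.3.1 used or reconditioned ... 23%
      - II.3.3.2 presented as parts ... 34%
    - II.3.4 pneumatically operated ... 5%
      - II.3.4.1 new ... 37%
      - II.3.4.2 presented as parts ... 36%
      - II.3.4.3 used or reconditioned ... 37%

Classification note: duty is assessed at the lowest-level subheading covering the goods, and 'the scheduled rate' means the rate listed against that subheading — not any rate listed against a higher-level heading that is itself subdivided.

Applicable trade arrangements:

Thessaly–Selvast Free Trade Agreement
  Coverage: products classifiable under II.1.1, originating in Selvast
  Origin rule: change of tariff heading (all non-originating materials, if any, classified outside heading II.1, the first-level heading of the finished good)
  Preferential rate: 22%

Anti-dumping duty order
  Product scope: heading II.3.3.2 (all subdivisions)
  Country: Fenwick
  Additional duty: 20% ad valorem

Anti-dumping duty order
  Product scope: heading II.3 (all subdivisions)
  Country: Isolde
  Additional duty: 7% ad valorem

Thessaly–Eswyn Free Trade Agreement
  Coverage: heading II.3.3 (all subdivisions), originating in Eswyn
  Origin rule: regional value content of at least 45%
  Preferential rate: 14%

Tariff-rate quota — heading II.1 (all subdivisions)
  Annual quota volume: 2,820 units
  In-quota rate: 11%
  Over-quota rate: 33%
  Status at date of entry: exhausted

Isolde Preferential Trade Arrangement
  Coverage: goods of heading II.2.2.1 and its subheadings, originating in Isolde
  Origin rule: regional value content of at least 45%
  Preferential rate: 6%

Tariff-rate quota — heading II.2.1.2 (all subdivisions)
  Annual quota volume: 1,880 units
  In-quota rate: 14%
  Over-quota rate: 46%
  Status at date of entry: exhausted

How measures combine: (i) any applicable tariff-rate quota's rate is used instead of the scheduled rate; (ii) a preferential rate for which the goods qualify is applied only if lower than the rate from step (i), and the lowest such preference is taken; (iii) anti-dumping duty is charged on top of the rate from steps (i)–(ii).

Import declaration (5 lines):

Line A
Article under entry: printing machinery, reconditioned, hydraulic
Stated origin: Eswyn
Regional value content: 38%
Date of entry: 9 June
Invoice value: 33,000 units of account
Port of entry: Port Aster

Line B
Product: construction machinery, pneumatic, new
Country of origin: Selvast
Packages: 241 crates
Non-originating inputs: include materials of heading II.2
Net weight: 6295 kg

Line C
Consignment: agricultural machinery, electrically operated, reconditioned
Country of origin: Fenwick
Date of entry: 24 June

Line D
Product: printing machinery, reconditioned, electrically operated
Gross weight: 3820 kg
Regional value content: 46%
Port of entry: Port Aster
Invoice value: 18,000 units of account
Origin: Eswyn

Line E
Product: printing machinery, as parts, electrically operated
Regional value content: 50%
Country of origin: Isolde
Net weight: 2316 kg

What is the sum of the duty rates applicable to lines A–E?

Line A: printing → II.3; hydraulic → II.3.3; reconditioned → II.3.3.1. Scheduled 23%. Eswyn agreement on II.3.3: RVC < 45%. → 23%.
Line B: construction → II.2; pneumatic → II.2.3; new → II.2.3.2. Scheduled 35%. Selvast agreement on II.1.1: II.2.3.2 not covered. → 35%.
Line C: agricultural → II.1; electrically operated → II.1.2; reconditioned → II.1.2.1. Scheduled 20%. quota on II.1 exhausted → over-quota 33%. → 33%.
Line D: printing → II.3; electrically operated → II.3.1; reconditioned → II.3.1.2. Scheduled 2%. Eswyn agreement on II.3.3: II.3.1.2 not covered. → 2%.
Line E: printing → II.3; electrically operated → II.3.1; as parts → II.3.1.1. Scheduled 3%. Isolde agreement on II.2.2.1: II.3.1.1 not covered; anti-dumping (Isolde, II.3): +7%; total 3% + 7% = 10%. → 10%.
Sum: 23% + 35% + 33% + 2% + 10% = 103%.

103%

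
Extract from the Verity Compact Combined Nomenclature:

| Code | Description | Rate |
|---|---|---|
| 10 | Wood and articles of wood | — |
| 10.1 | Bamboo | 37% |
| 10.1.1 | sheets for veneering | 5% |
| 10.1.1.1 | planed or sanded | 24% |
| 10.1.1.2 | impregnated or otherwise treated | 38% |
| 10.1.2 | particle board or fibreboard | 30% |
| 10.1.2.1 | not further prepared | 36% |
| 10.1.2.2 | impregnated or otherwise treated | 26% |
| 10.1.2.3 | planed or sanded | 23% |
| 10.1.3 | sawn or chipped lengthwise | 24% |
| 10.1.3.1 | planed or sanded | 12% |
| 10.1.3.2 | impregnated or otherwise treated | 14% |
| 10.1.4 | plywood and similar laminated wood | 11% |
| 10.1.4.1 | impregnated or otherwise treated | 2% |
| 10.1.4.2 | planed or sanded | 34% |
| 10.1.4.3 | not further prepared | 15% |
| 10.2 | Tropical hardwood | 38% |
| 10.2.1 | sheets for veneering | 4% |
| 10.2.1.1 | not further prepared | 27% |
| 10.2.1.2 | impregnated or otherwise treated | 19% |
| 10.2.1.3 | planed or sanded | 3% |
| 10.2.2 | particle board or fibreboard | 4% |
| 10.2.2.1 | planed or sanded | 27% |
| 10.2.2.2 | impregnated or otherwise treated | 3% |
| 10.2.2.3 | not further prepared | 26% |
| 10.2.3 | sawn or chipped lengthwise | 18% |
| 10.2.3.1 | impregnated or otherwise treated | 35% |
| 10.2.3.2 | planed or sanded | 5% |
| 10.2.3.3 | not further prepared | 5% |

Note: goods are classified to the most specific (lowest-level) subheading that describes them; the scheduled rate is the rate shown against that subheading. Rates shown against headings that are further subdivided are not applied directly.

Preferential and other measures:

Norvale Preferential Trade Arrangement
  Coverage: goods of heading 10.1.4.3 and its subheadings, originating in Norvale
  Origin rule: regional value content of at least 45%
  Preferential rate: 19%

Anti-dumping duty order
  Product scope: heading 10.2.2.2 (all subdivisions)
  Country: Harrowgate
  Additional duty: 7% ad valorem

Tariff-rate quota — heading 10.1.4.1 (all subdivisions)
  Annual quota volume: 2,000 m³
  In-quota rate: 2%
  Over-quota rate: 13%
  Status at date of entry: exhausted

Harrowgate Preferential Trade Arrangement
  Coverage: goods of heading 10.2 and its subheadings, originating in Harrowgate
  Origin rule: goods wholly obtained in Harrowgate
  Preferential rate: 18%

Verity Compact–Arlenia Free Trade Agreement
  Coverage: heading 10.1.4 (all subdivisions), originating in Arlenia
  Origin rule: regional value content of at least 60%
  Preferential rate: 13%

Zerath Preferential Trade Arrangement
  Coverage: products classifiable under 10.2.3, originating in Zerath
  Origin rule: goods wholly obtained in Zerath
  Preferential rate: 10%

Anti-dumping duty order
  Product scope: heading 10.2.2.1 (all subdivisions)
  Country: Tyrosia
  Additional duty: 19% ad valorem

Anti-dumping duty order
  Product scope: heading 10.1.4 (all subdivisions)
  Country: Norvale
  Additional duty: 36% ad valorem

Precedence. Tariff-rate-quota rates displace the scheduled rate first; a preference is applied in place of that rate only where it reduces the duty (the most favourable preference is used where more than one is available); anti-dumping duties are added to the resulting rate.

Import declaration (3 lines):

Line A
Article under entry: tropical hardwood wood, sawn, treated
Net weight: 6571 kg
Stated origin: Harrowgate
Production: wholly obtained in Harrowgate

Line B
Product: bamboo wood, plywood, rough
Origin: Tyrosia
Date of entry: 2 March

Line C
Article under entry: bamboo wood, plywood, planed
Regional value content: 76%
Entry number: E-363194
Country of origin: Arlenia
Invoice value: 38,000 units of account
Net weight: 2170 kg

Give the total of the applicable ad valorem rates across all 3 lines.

Line A: tropical hardwood → 10.2; sawn → 10.2.3; treated → 10.2.3.1. Scheduled 35%. Harrowgate agreement on 10.2: wholly obtained → 18% available; preferential 18%. → 18%.
Line B: bamboo → 10.1; plywood → 10.1.4; rough → 10.1.4.3. Scheduled 15%. No special measure applies. → 15%.
Line C: bamboo → 10.1; plywood → 10.1.4; planed → 10.1.4.2. Scheduled 34%. Arlenia agreement on 10.1.4: RVC ≥ 60% → 13% available; preferential 13%. → 13%.
Sum: 18% + 15% + 13% = 46%.

46%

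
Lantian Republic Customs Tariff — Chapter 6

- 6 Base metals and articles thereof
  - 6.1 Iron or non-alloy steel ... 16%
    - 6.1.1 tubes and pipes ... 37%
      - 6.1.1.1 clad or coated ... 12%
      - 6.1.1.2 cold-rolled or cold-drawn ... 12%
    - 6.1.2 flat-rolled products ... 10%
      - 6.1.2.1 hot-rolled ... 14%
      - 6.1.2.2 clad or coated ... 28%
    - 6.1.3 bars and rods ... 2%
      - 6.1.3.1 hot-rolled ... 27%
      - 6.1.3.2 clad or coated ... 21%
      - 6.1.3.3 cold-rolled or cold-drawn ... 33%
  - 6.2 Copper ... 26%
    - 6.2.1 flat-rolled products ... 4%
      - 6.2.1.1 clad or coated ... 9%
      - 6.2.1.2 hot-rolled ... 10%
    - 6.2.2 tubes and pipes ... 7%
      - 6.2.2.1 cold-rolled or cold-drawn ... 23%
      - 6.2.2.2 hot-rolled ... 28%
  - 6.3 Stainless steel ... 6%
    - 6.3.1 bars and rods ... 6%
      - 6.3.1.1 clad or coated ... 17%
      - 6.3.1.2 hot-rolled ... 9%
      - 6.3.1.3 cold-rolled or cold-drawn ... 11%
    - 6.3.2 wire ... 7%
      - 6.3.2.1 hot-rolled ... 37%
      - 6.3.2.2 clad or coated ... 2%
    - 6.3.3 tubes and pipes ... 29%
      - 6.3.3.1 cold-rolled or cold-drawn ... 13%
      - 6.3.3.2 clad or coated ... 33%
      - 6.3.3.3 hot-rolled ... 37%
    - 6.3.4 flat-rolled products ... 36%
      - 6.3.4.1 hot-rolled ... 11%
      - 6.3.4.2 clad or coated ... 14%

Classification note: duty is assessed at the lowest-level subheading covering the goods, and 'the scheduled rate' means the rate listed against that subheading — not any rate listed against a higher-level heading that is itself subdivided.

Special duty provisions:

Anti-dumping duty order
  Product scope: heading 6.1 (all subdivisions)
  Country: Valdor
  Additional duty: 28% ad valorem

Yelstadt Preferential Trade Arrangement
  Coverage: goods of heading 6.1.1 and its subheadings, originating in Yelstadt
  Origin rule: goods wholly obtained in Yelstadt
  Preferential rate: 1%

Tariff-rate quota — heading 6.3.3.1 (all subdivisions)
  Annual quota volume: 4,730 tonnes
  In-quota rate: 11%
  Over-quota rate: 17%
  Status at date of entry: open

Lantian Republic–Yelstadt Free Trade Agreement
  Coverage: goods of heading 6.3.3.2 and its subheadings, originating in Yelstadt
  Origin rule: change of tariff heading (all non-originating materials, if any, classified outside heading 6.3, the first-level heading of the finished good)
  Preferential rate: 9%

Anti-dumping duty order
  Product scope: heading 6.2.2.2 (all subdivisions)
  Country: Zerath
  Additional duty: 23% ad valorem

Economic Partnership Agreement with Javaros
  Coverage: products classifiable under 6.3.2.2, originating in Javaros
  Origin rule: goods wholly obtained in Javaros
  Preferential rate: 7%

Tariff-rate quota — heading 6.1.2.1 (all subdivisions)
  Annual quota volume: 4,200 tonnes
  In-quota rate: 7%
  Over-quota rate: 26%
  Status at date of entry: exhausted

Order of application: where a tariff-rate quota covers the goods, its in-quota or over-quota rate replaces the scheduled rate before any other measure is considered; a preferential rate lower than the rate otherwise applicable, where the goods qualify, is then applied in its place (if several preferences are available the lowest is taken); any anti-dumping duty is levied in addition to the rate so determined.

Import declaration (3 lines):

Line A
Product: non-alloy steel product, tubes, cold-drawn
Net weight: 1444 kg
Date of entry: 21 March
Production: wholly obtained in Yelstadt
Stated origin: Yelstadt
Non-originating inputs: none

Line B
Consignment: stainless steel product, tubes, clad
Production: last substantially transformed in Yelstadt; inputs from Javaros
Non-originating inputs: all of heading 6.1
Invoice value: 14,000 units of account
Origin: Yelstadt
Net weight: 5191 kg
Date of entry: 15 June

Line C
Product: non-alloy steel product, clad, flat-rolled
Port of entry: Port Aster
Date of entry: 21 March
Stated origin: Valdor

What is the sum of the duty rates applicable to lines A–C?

Line A: non-alloy steel → 6.1; tubes → 6.1.1; cold-drawn → 6.1.1.2. Scheduled 12%. Yelstadt agreement on 6.1.1: wholly obtained → 1% available; Yelstadt agreement on 6.3.3.2: 6.1.1.2 not covered; preferential 1%. → 1%.
Line B: stainless steel → 6.3; tubes → 6.3.3; clad → 6.3.3.2. Scheduled 33%. Yelstadt agreement on 6.1.1: 6.3.3.2 not covered; Yelstadt agreement on 6.3.3.2: CTH met → 9% available; preferential 9%. → 9%.
Line C: non-alloy steel → 6.1; flat-rolled → 6.1.2; clad → 6.1.2.2. Scheduled 28%. anti-dumping (Valdor, 6.1): +28%; total 28% + 28% = 56%. → 56%.
Sum: 1% + 9% + 56% = 66%.

66%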